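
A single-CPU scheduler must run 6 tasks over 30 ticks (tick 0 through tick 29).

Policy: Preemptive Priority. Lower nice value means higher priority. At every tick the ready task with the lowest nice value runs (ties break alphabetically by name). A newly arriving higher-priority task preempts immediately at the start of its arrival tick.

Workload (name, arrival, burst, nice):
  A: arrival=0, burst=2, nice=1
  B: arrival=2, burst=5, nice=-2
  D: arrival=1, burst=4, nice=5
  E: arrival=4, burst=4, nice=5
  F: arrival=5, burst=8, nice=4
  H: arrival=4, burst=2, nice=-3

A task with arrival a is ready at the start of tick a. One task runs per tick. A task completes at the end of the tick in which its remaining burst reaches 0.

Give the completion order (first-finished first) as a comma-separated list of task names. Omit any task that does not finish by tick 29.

completion order = A, H, B, F, D, E

t=0: ready={A} → run A
t=1: ready={A,D} → run A
t=2: ready={B,D} → run B
t=3: ready={B,D} → run B
t=4: ready={B,D,E,H} → run H
t=5: ready={B,D,E,F,H} → run H
t=6: ready={B,D,E,F} → run B
t=7: ready={B,D,E,F} → run B
t=8: ready={B,D,E,F} → run B
t=9: ready={D,E,F} → run F
t=10: ready={D,E,F} → run F
t=11: ready={D,E,F} → run F
t=12: ready={D,E,F} → run F
t=13: ready={D,E,F} → run F
t=14: ready={D,E,F} → run F
t=15: ready={D,E,F} → run F
t=16: ready={D,E,F} → run F
t=17: ready={D,E} → run D
t=18: ready={D,E} → run D
t=19: ready={D,E} → run D
t=20: ready={D,E} → run D
t=21: ready={E} → run E
t=22: ready={E} → run E
t=23: ready={E} → run E
t=24: ready={E} → run E
t=25: (idle)
t=26: (idle)
t=27: (idle)
t=28: (idle)
t=29: (idle)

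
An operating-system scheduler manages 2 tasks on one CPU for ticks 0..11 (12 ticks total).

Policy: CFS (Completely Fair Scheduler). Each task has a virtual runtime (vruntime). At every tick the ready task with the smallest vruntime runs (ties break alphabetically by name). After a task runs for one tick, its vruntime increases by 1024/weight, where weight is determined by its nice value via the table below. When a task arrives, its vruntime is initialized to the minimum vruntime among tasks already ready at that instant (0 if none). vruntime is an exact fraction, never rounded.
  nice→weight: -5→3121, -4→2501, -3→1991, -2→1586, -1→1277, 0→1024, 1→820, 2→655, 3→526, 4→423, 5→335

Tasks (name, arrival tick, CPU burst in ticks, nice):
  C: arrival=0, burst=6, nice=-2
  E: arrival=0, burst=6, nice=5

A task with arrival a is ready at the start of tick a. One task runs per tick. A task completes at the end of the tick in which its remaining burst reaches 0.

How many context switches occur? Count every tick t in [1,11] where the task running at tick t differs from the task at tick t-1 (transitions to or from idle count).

t=0: vr[C=0 E=0] → run C
t=1: vr[C=512/793 E=0] → run E
t=2: vr[C=512/793 E=1024/335] → run C
t=3: vr[C=1024/793 E=1024/335] → run C
t=4: vr[C=1536/793 E=1024/335] → run C
t=5: vr[C=2048/793 E=1024/335] → run C
t=6: vr[C=2560/793 E=1024/335] → run E
t=7: vr[C=2560/793 E=2048/335] → run C
t=8: vr[E=2048/335] → run E
t=9: vr[E=3072/335] → run E
t=10: vr[E=4096/335] → run E
t=11: vr[E=1024/67] → run E

context switches = 5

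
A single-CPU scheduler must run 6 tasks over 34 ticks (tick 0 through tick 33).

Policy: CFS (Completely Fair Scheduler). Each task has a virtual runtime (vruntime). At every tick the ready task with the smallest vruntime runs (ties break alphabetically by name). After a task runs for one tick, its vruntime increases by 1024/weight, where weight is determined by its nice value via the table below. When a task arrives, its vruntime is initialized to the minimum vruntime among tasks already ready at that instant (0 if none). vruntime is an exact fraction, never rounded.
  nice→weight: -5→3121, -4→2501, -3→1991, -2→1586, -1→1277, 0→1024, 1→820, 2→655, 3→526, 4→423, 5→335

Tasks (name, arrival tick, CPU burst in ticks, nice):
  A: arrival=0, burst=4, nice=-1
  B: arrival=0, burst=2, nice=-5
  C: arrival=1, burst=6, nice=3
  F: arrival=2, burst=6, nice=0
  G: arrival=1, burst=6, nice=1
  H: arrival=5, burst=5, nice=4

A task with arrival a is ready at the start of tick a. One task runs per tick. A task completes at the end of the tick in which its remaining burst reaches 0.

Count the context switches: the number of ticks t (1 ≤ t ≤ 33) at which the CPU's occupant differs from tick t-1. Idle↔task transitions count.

context switches = 28

t=0: vr[A=0 B=0] → run A
t=1: vr[A=1024/1277 B=0 C=0 G=0] → run B
t=2: vr[A=1024/1277 B=1024/3121 C=0 F=0 G=0] → run C
t=3: vr[A=1024/1277 B=1024/3121 C=512/263 F=0 G=0] → run F
t=4: vr[A=1024/1277 B=1024/3121 C=512/263 F=1 G=0] → run G
t=5: vr[A=1024/1277 B=1024/3121 C=512/263 F=1 G=256/205 H=1024/3121] → run B
t=6: vr[A=1024/1277 C=512/263 F=1 G=256/205 H=1024/3121] → run H
t=7: vr[A=1024/1277 C=512/263 F=1 G=256/205 H=3629056/1320183] → run A
t=8: vr[A=2048/1277 C=512/263 F=1 G=256/205 H=3629056/1320183] → run F
t=9: vr[A=2048/1277 C=512/263 F=2 G=256/205 H=3629056/1320183] → run G
t=10: vr[A=2048/1277 C=512/263 F=2 G=512/205 H=3629056/1320183] → run A
t=11: vr[A=3072/1277 C=512/263 F=2 G=512/205 H=3629056/1320183] → run C
t=12: vr[A=3072/1277 C=1024/263 F=2 G=512/205 H=3629056/1320183] → run F
t=13: vr[A=3072/1277 C=1024/263 F=3 G=512/205 H=3629056/1320183] → run A
t=14: vr[C=1024/263 F=3 G=512/205 H=3629056/1320183] → run G
t=15: vr[C=1024/263 F=3 G=768/205 H=3629056/1320183] → run H
t=16: vr[C=1024/263 F=3 G=768/205 H=6824960/1320183] → run F
t=17: vr[C=1024/263 F=4 G=768/205 H=6824960/1320183] → run G
t=18: vr[C=1024/263 F=4 G=1024/205 H=6824960/1320183] → run C
t=19: vr[C=1536/263 F=4 G=1024/205 H=6824960/1320183] → run F
t=20: vr[C=1536/263 F=5 G=1024/205 H=6824960/1320183] → run G
t=21: vr[C=1536/263 F=5 G=256/41 H=6824960/1320183] → run F
t=22: vr[C=1536/263 G=256/41 H=6824960/1320183] → run H
t=23: vr[C=1536/263 G=256/41 H=3340288/440061] → run C
t=24: vr[C=2048/263 G=256/41 H=3340288/440061] → run G
t=25: vr[C=2048/263 H=3340288/440061] → run H
t=26: vr[C=2048/263 H=13216768/1320183] → run C
t=27: vr[C=2560/263 H=13216768/1320183] → run C
t=28: vr[H=13216768/1320183] → run H
t=29: (idle)
t=30: (idle)
t=31: (idle)
t=32: (idle)
t=33: (idle)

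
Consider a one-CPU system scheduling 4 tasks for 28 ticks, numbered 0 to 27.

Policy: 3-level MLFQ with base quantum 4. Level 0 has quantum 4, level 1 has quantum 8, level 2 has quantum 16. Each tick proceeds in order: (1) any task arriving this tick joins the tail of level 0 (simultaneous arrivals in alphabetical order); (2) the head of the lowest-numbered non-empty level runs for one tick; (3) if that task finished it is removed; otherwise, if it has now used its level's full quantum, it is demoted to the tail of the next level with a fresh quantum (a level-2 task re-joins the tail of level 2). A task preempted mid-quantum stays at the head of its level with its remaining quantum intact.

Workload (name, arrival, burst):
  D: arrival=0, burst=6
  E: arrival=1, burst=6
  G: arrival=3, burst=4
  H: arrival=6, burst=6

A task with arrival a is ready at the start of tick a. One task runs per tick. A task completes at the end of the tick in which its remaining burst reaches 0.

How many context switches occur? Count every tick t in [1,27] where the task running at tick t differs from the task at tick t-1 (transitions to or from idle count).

context switches = 7

t=0: L0/L1/L2 = D/-/- → run D
t=1: L0/L1/L2 = DE/-/- → run D
t=2: L0/L1/L2 = DE/-/- → run D
t=3: L0/L1/L2 = DEG/-/- → run D
t=4: L0/L1/L2 = EG/D/- → run E
t=5: L0/L1/L2 = EG/D/- → run E
t=6: L0/L1/L2 = EGH/D/- → run E
t=7: L0/L1/L2 = EGH/D/- → run E
t=8: L0/L1/L2 = GH/DE/- → run G
t=9: L0/L1/L2 = GH/DE/- → run G
t=10: L0/L1/L2 = GH/DE/- → run G
t=11: L0/L1/L2 = GH/DE/- → run G
t=12: L0/L1/L2 = H/DE/- → run H
t=13: L0/L1/L2 = H/DE/- → run H
t=14: L0/L1/L2 = H/DE/- → run H
t=15: L0/L1/L2 = H/DE/- → run H
t=16: L0/L1/L2 = -/DEH/- → run D
t=17: L0/L1/L2 = -/DEH/- → run D
t=18: L0/L1/L2 = -/EH/- → run E
t=19: L0/L1/L2 = -/EH/- → run E
t=20: L0/L1/L2 = -/H/- → run H
t=21: L0/L1/L2 = -/H/- → run H
t=22: (idle)
t=23: (idle)
t=24: (idle)
t=25: (idle)
t=26: (idle)
t=27: (idle)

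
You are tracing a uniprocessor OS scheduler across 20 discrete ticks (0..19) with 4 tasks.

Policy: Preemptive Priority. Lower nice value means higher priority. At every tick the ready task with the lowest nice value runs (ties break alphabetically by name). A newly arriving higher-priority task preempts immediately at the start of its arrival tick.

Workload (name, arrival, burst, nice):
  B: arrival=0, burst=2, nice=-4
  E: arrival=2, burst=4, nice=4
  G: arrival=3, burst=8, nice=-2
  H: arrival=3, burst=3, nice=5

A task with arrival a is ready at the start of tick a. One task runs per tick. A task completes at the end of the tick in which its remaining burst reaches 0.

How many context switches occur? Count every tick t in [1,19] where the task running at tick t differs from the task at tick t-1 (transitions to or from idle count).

context switches = 5

t=0: ready={B} → run B
t=1: ready={B} → run B
t=2: ready={E} → run E
t=3: ready={E,G,H} → run G
t=4: ready={E,G,H} → run G
t=5: ready={E,G,H} → run G
t=6: ready={E,G,H} → run G
t=7: ready={E,G,H} → run G
t=8: ready={E,G,H} → run G
t=9: ready={E,G,H} → run G
t=10: ready={E,G,H} → run G
t=11: ready={E,H} → run E
t=12: ready={E,H} → run E
t=13: ready={E,H} → run E
t=14: ready={H} → run H
t=15: ready={H} → run H
t=16: ready={H} → run H
t=17: (idle)
t=18: (idle)
t=19: (idle)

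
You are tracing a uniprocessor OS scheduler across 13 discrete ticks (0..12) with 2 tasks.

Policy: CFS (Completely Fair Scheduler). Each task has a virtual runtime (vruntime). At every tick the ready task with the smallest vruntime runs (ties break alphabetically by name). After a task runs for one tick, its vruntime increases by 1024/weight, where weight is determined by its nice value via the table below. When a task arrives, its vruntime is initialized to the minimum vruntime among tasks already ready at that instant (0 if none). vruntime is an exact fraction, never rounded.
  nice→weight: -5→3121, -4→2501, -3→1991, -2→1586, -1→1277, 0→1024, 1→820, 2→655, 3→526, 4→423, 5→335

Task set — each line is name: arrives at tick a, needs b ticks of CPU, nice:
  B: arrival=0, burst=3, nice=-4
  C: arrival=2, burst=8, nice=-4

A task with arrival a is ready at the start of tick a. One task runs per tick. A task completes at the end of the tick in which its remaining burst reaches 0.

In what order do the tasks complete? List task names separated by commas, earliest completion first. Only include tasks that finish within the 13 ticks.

completion order = B, C

t=0: vr[B=0] → run B
t=1: vr[B=1024/2501] → run B
t=2: vr[B=2048/2501 C=2048/2501] → run B
t=3: vr[C=2048/2501] → run C
t=4: vr[C=3072/2501] → run C
t=5: vr[C=4096/2501] → run C
t=6: vr[C=5120/2501] → run C
t=7: vr[C=6144/2501] → run C
t=8: vr[C=7168/2501] → run C
t=9: vr[C=8192/2501] → run C
t=10: vr[C=9216/2501] → run C
t=11: (idle)
t=12: (idle)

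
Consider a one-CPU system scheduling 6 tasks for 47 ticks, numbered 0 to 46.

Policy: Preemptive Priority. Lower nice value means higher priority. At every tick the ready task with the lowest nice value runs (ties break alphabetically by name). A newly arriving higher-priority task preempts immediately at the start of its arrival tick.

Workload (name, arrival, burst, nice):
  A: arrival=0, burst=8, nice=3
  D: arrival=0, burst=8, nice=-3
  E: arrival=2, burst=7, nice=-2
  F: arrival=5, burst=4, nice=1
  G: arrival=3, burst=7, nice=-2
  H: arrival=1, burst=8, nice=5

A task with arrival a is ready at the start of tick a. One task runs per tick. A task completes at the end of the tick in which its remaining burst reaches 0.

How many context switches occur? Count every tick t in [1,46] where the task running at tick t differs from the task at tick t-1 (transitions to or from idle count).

context switches = 6

t=0: ready={A,D} → run D
t=1: ready={A,D,H} → run D
t=2: ready={A,D,E,H} → run D
t=3: ready={A,D,E,G,H} → run D
t=4: ready={A,D,E,G,H} → run D
t=5: ready={A,D,E,F,G,H} → run D
t=6: ready={A,D,E,F,G,H} → run D
t=7: ready={A,D,E,F,G,H} → run D
t=8: ready={A,E,F,G,H} → run E
t=9: ready={A,E,F,G,H} → run E
t=10: ready={A,E,F,G,H} → run E
t=11: ready={A,E,F,G,H} → run E
t=12: ready={A,E,F,G,H} → run E
t=13: ready={A,E,F,G,H} → run E
t=14: ready={A,E,F,G,H} → run E
t=15: ready={A,F,G,H} → run G
t=16: ready={A,F,G,H} → run G
t=17: ready={A,F,G,H} → run G
t=18: ready={A,F,G,H} → run G
t=19: ready={A,F,G,H} → run G
t=20: ready={A,F,G,H} → run G
t=21: ready={A,F,G,H} → run G
t=22: ready={A,F,H} → run F
t=23: ready={A,F,H} → run F
t=24: ready={A,F,H} → run F
t=25: ready={A,F,H} → run F
t=26: ready={A,H} → run A
t=27: ready={A,H} → run A
t=28: ready={A,H} → run A
t=29: ready={A,H} → run A
t=30: ready={A,H} → run A
t=31: ready={A,H} → run A
t=32: ready={A,H} → run A
t=33: ready={A,H} → run A
t=34: ready={H} → run H
t=35: ready={H} → run H
t=36: ready={H} → run H
t=37: ready={H} → run H
t=38: ready={H} → run H
t=39: ready={H} → run H
t=40: ready={H} → run H
t=41: ready={H} → run H
t=42: (idle)
t=43: (idle)
t=44: (idle)
t=45: (idle)
t=46: (idle)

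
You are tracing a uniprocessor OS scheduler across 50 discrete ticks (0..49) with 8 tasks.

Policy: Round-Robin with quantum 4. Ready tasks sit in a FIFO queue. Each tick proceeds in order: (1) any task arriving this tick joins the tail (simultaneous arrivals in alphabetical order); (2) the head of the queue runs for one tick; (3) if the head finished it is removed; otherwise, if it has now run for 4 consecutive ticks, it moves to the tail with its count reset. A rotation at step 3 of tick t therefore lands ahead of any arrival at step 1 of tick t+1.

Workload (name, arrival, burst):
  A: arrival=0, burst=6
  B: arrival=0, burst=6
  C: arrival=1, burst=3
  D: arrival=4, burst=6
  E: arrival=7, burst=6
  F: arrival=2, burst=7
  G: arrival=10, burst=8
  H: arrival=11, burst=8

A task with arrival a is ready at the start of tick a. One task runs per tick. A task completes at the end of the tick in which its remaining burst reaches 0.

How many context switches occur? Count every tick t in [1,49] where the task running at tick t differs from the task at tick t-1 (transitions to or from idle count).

context switches = 14

t=0: queue=[A,B] q_used=0 → run A
t=1: queue=[A,B,C] q_used=1 → run A
t=2: queue=[A,B,C,F] q_used=2 → run A
t=3: queue=[A,B,C,F] q_used=3 → run A
t=4: queue=[B,C,F,A,D] q_used=0 → run B
t=5: queue=[B,C,F,A,D] q_used=1 → run B
t=6: queue=[B,C,F,A,D] q_used=2 → run B
t=7: queue=[B,C,F,A,D,E] q_used=3 → run B
t=8: queue=[C,F,A,D,E,B] q_used=0 → run C
t=9: queue=[C,F,A,D,E,B] q_used=1 → run C
t=10: queue=[C,F,A,D,E,B,G] q_used=2 → run C
t=11: queue=[F,A,D,E,B,G,H] q_used=0 → run F
t=12: queue=[F,A,D,E,B,G,H] q_used=1 → run F
t=13: queue=[F,A,D,E,B,G,H] q_used=2 → run F
t=14: queue=[F,A,D,E,B,G,H] q_used=3 → run F
t=15: queue=[A,D,E,B,G,H,F] q_used=0 → run A
t=16: queue=[A,D,E,B,G,H,F] q_used=1 → run A
t=17: queue=[D,E,B,G,H,F] q_used=0 → run D
t=18: queue=[D,E,B,G,H,F] q_used=1 → run D
t=19: queue=[D,E,B,G,H,F] q_used=2 → run D
t=20: queue=[D,E,B,G,H,F] q_used=3 → run D
t=21: queue=[E,B,G,H,F,D] q_used=0 → run E
t=22: queue=[E,B,G,H,F,D] q_used=1 → run E
t=23: queue=[E,B,G,H,F,D] q_used=2 → run E
t=24: queue=[E,B,G,H,F,D] q_used=3 → run E
t=25: queue=[B,G,H,F,D,E] q_used=0 → run B
t=26: queue=[B,G,H,F,D,E] q_used=1 → run B
t=27: queue=[G,H,F,D,E] q_used=0 → run G
t=28: queue=[G,H,F,D,E] q_used=1 → run G
t=29: queue=[G,H,F,D,E] q_used=2 → run G
t=30: queue=[G,H,F,D,E] q_used=3 → run G
t=31: queue=[H,F,D,E,G] q_used=0 → run H
t=32: queue=[H,F,D,E,G] q_used=1 → run H
t=33: queue=[H,F,D,E,G] q_used=2 → run H
t=34: queue=[H,F,D,E,G] q_used=3 → run H
t=35: queue=[F,D,E,G,H] q_used=0 → run F
t=36: queue=[F,D,E,G,H] q_used=1 → run F
t=37: queue=[F,D,E,G,H] q_used=2 → run F
t=38: queue=[D,E,G,H] q_used=0 → run D
t=39: queue=[D,E,G,H] q_used=1 → run D
t=40: queue=[E,G,H] q_used=0 → run E
t=41: queue=[E,G,H] q_used=1 → run E
t=42: queue=[G,H] q_used=0 → run G
t=43: queue=[G,H] q_used=1 → run G
t=44: queue=[G,H] q_used=2 → run G
t=45: queue=[G,H] q_used=3 → run G
t=46: queue=[H] q_used=0 → run H
t=47: queue=[H] q_used=1 → run H
t=48: queue=[H] q_used=2 → run H
t=49: queue=[H] q_used=3 → run H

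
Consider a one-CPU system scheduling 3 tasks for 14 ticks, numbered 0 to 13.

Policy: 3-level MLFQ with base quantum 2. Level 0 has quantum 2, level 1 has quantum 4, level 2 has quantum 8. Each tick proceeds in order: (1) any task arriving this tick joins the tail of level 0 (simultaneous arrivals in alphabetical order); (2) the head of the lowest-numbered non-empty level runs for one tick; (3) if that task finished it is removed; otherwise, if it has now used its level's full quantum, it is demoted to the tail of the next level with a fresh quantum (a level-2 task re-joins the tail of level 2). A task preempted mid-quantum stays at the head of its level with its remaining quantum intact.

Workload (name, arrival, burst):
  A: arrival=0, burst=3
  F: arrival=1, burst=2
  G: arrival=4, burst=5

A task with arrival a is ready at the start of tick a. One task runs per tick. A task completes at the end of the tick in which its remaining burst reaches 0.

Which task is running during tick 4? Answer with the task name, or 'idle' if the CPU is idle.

t=0: L0/L1/L2 = A/-/- → run A
t=1: L0/L1/L2 = AF/-/- → run A
t=2: L0/L1/L2 = F/A/- → run F
t=3: L0/L1/L2 = F/A/- → run F
t=4: L0/L1/L2 = G/A/- → run G
t=5: L0/L1/L2 = G/A/- → run G
t=6: L0/L1/L2 = -/AG/- → run A
t=7: L0/L1/L2 = -/G/- → run G
t=8: L0/L1/L2 = -/G/- → run G
t=9: L0/L1/L2 = -/G/- → run G
t=10: (idle)
t=11: (idle)
t=12: (idle)
t=13: (idle)

running at tick 4 = G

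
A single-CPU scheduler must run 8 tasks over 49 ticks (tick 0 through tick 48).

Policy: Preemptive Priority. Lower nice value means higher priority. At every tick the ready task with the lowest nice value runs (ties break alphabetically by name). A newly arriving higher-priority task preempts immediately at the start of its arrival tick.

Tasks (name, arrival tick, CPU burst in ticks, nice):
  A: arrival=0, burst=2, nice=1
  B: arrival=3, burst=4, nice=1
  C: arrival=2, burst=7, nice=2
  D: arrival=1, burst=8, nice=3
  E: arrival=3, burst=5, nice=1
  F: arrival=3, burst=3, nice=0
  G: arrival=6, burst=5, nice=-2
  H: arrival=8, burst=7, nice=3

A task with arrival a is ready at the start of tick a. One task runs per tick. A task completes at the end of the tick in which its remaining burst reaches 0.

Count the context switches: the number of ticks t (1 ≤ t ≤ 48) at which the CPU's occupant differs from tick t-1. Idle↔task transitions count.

context switches = 9

t=0: ready={A} → run A
t=1: ready={A,D} → run A
t=2: ready={C,D} → run C
t=3: ready={B,C,D,E,F} → run F
t=4: ready={B,C,D,E,F} → run F
t=5: ready={B,C,D,E,F} → run F
t=6: ready={B,C,D,E,G} → run G
t=7: ready={B,C,D,E,G} → run G
t=8: ready={B,C,D,E,G,H} → run G
t=9: ready={B,C,D,E,G,H} → run G
t=10: ready={B,C,D,E,G,H} → run G
t=11: ready={B,C,D,E,H} → run B
t=12: ready={B,C,D,E,H} → run B
t=13: ready={B,C,D,E,H} → run B
t=14: ready={B,C,D,E,H} → run B
t=15: ready={C,D,E,H} → run E
t=16: ready={C,D,E,H} → run E
t=17: ready={C,D,E,H} → run E
t=18: ready={C,D,E,H} → run E
t=19: ready={C,D,E,H} → run E
t=20: ready={C,D,H} → run C
t=21: ready={C,D,H} → run C
t=22: ready={C,D,H} → run C
t=23: ready={C,D,H} → run C
t=24: ready={C,D,H} → run C
t=25: ready={C,D,H} → run C
t=26: ready={D,H} → run D
t=27: ready={D,H} → run D
t=28: ready={D,H} → run D
t=29: ready={D,H} → run D
t=30: ready={D,H} → run D
t=31: ready={D,H} → run D
t=32: ready={D,H} → run D
t=33: ready={D,H} → run D
t=34: ready={H} → run H
t=35: ready={H} → run H
t=36: ready={H} → run H
t=37: ready={H} → run H
t=38: ready={H} → run H
t=39: ready={H} → run H
t=40: ready={H} → run H
t=41: (idle)
t=42: (idle)
t=43: (idle)
t=44: (idle)
t=45: (idle)
t=46: (idle)
t=47: (idle)
t=48: (idle)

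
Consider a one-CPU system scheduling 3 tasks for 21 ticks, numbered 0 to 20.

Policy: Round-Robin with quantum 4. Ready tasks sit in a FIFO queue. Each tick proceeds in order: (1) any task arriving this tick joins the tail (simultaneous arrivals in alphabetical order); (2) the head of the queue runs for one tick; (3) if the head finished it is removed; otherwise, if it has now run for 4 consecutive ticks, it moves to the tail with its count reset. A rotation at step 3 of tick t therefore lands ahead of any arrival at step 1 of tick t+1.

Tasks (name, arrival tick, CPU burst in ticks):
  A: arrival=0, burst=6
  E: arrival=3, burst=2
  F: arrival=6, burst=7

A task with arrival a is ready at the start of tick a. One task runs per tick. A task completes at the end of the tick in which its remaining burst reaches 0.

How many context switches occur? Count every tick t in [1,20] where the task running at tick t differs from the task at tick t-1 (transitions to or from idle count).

t=0: queue=[A] q_used=0 → run A
t=1: queue=[A] q_used=1 → run A
t=2: queue=[A] q_used=2 → run A
t=3: queue=[A,E] q_used=3 → run A
t=4: queue=[E,A] q_used=0 → run E
t=5: queue=[E,A] q_used=1 → run E
t=6: queue=[A,F] q_used=0 → run A
t=7: queue=[A,F] q_used=1 → run A
t=8: queue=[F] q_used=0 → run F
t=9: queue=[F] q_used=1 → run F
t=10: queue=[F] q_used=2 → run F
t=11: queue=[F] q_used=3 → run F
t=12: queue=[F] q_used=0 → run F
t=13: queue=[F] q_used=1 → run F
t=14: queue=[F] q_used=2 → run F
t=15: (idle)
t=16: (idle)
t=17: (idle)
t=18: (idle)
t=19: (idle)
t=20: (idle)

context switches = 4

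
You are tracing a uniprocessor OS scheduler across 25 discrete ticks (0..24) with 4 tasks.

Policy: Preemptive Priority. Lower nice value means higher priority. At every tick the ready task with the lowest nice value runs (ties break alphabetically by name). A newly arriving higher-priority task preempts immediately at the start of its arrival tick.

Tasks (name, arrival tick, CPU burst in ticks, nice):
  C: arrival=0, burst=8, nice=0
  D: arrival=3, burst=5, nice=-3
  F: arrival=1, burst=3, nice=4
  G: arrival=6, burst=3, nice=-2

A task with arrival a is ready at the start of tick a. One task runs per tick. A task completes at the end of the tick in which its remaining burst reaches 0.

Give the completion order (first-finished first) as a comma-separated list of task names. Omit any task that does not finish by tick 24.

t=0: ready={C} → run C
t=1: ready={C,F} → run C
t=2: ready={C,F} → run C
t=3: ready={C,D,F} → run D
t=4: ready={C,D,F} → run D
t=5: ready={C,D,F} → run D
t=6: ready={C,D,F,G} → run D
t=7: ready={C,D,F,G} → run D
t=8: ready={C,F,G} → run G
t=9: ready={C,F,G} → run G
t=10: ready={C,F,G} → run G
t=11: ready={C,F} → run C
t=12: ready={C,F} → run C
t=13: ready={C,F} → run C
t=14: ready={C,F} → run C
t=15: ready={C,F} → run C
t=16: ready={F} → run F
t=17: ready={F} → run F
t=18: ready={F} → run F
t=19: (idle)
t=20: (idle)
t=21: (idle)
t=22: (idle)
t=23: (idle)
t=24: (idle)

completion order = D, G, C, F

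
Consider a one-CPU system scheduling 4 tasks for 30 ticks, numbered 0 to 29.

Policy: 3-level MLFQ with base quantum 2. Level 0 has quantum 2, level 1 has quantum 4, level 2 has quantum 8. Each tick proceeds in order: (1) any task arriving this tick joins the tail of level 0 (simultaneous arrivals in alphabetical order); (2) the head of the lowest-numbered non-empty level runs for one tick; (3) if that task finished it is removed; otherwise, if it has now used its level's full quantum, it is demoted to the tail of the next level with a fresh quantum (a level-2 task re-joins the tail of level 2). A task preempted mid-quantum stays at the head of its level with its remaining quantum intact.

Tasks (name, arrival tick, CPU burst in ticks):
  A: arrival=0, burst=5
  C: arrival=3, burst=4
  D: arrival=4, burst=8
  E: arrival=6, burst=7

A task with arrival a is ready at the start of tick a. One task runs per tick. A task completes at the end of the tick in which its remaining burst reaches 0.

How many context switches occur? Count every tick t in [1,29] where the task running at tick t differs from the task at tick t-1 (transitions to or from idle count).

context switches = 10

t=0: L0/L1/L2 = A/-/- → run A
t=1: L0/L1/L2 = A/-/- → run A
t=2: L0/L1/L2 = -/A/- → run A
t=3: L0/L1/L2 = C/A/- → run C
t=4: L0/L1/L2 = CD/A/- → run C
t=5: L0/L1/L2 = D/AC/- → run D
t=6: L0/L1/L2 = DE/AC/- → run D
t=7: L0/L1/L2 = E/ACD/- → run E
t=8: L0/L1/L2 = E/ACD/- → run E
t=9: L0/L1/L2 = -/ACDE/- → run A
t=10: L0/L1/L2 = -/ACDE/- → run A
t=11: L0/L1/L2 = -/CDE/- → run C
t=12: L0/L1/L2 = -/CDE/- → run C
t=13: L0/L1/L2 = -/DE/- → run D
t=14: L0/L1/L2 = -/DE/- → run D
t=15: L0/L1/L2 = -/DE/- → run D
t=16: L0/L1/L2 = -/DE/- → run D
t=17: L0/L1/L2 = -/E/D → run E
t=18: L0/L1/L2 = -/E/D → run E
t=19: L0/L1/L2 = -/E/D → run E
t=20: L0/L1/L2 = -/E/D → run E
t=21: L0/L1/L2 = -/-/DE → run D
t=22: L0/L1/L2 = -/-/DE → run D
t=23: L0/L1/L2 = -/-/E → run E
t=24: (idle)
t=25: (idle)
t=26: (idle)
t=27: (idle)
t=28: (idle)
t=29: (idle)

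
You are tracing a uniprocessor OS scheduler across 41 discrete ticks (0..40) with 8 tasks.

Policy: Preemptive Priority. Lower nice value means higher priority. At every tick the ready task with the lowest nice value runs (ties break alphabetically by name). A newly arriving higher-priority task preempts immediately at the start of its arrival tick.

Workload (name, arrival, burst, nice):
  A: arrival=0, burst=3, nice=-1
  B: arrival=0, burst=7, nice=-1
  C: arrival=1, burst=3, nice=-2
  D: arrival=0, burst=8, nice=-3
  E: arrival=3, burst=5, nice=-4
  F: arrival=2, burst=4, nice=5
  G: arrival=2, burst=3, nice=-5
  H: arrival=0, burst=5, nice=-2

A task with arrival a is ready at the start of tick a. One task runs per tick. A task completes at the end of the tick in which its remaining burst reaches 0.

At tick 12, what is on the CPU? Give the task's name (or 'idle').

t=0: ready={A,B,D,H} → run D
t=1: ready={A,B,C,D,H} → run D
t=2: ready={A,B,C,D,F,G,H} → run G
t=3: ready={A,B,C,D,E,F,G,H} → run G
t=4: ready={A,B,C,D,E,F,G,H} → run G
t=5: ready={A,B,C,D,E,F,H} → run E
t=6: ready={A,B,C,D,E,F,H} → run E
t=7: ready={A,B,C,D,E,F,H} → run E
t=8: ready={A,B,C,D,E,F,H} → run E
t=9: ready={A,B,C,D,E,F,H} → run E
t=10: ready={A,B,C,D,F,H} → run D
t=11: ready={A,B,C,D,F,H} → run D
t=12: ready={A,B,C,D,F,H} → run D
t=13: ready={A,B,C,D,F,H} → run D
t=14: ready={A,B,C,D,F,H} → run D
t=15: ready={A,B,C,D,F,H} → run D
t=16: ready={A,B,C,F,H} → run C
t=17: ready={A,B,C,F,H} → run C
t=18: ready={A,B,C,F,H} → run C
t=19: ready={A,B,F,H} → run H
t=20: ready={A,B,F,H} → run H
t=21: ready={A,B,F,H} → run H
t=22: ready={A,B,F,H} → run H
t=23: ready={A,B,F,H} → run H
t=24: ready={A,B,F} → run A
t=25: ready={A,B,F} → run A
t=26: ready={A,B,F} → run A
t=27: ready={B,F} → run B
t=28: ready={B,F} → run B
t=29: ready={B,F} → run B
t=30: ready={B,F} → run B
t=31: ready={B,F} → run B
t=32: ready={B,F} → run B
t=33: ready={B,F} → run B
t=34: ready={F} → run F
t=35: ready={F} → run F
t=36: ready={F} → run F
t=37: ready={F} → run F
t=38: (idle)
t=39: (idle)
t=40: (idle)

running at tick 12 = D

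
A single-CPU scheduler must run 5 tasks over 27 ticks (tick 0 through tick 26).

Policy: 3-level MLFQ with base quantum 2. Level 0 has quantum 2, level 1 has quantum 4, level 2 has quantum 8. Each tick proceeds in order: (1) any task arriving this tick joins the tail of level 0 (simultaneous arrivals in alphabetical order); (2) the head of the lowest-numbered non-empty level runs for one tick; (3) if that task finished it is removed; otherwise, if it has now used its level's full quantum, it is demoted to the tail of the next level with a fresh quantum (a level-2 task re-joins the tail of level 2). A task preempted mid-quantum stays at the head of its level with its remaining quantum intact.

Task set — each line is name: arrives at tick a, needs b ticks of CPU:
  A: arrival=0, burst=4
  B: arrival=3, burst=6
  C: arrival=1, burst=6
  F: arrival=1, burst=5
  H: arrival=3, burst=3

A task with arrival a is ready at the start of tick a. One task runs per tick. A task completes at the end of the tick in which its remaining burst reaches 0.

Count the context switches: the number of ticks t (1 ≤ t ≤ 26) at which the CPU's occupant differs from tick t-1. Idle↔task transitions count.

t=0: L0/L1/L2 = A/-/- → run A
t=1: L0/L1/L2 = ACF/-/- → run A
t=2: L0/L1/L2 = CF/A/- → run C
t=3: L0/L1/L2 = CFBH/A/- → run C
t=4: L0/L1/L2 = FBH/AC/- → run F
t=5: L0/L1/L2 = FBH/AC/- → run F
t=6: L0/L1/L2 = BH/ACF/- → run B
t=7: L0/L1/L2 = BH/ACF/- → run B
t=8: L0/L1/L2 = H/ACFB/- → run H
t=9: L0/L1/L2 = H/ACFB/- → run H
t=10: L0/L1/L2 = -/ACFBH/- → run A
t=11: L0/L1/L2 = -/ACFBH/- → run A
t=12: L0/L1/L2 = -/CFBH/- → run C
t=13: L0/L1/L2 = -/CFBH/- → run C
t=14: L0/L1/L2 = -/CFBH/- → run C
t=15: L0/L1/L2 = -/CFBH/- → run C
t=16: L0/L1/L2 = -/FBH/- → run F
t=17: L0/L1/L2 = -/FBH/- → run F
t=18: L0/L1/L2 = -/FBH/- → run F
t=19: L0/L1/L2 = -/BH/- → run B
t=20: L0/L1/L2 = -/BH/- → run B
t=21: L0/L1/L2 = -/BH/- → run B
t=22: L0/L1/L2 = -/BH/- → run B
t=23: L0/L1/L2 = -/H/- → run H
t=24: (idle)
t=25: (idle)
t=26: (idle)

context switches = 10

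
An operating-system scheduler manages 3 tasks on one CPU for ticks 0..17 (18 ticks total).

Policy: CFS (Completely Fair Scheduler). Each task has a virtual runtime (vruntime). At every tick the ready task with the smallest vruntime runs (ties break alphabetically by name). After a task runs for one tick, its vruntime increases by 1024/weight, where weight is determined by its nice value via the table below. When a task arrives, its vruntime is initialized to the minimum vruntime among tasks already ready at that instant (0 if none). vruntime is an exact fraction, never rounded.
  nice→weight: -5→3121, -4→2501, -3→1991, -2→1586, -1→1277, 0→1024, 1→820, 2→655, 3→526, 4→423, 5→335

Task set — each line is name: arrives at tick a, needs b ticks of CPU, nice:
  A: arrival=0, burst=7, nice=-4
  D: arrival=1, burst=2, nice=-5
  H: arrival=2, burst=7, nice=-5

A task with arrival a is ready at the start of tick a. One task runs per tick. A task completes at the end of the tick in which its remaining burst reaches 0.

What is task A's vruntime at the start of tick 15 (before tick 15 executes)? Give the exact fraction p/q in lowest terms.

t=0: vr[A=0] → run A
t=1: vr[A=1024/2501 D=1024/2501] → run A
t=2: vr[A=2048/2501 D=1024/2501 H=1024/2501] → run D
t=3: vr[A=2048/2501 D=5756928/7805621 H=1024/2501] → run H
t=4: vr[A=2048/2501 D=5756928/7805621 H=5756928/7805621] → run D
t=5: vr[A=2048/2501 H=5756928/7805621] → run H
t=6: vr[A=2048/2501 H=8317952/7805621] → run A
t=7: vr[A=3072/2501 H=8317952/7805621] → run H
t=8: vr[A=3072/2501 H=10878976/7805621] → run A
t=9: vr[A=4096/2501 H=10878976/7805621] → run H
t=10: vr[A=4096/2501 H=13440000/7805621] → run A
t=11: vr[A=5120/2501 H=13440000/7805621] → run H
t=12: vr[A=5120/2501 H=16001024/7805621] → run A
t=13: vr[A=6144/2501 H=16001024/7805621] → run H
t=14: vr[A=6144/2501 H=18562048/7805621] → run H
t=15: vr[A=6144/2501] → run A
t=16: (idle)
t=17: (idle)

vruntime(A, start of tick 15) = 6144/2501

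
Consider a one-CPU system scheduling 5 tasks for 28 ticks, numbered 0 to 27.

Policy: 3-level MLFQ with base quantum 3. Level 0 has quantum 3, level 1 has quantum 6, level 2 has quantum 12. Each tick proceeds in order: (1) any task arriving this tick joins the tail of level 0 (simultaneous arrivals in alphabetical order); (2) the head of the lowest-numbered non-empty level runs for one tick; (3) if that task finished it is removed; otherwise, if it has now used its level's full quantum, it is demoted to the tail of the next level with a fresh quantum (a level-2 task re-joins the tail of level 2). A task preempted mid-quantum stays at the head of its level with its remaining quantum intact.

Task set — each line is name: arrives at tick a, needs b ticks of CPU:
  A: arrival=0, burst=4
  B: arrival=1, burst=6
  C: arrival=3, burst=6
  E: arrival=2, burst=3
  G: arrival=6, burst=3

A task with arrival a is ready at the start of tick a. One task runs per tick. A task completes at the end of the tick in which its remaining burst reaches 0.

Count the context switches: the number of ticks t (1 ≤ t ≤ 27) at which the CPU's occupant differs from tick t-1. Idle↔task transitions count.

context switches = 8

t=0: L0/L1/L2 = A/-/- → run A
t=1: L0/L1/L2 = AB/-/- → run A
t=2: L0/L1/L2 = ABE/-/- → run A
t=3: L0/L1/L2 = BEC/A/- → run B
t=4: L0/L1/L2 = BEC/A/- → run B
t=5: L0/L1/L2 = BEC/A/- → run B
t=6: L0/L1/L2 = ECG/AB/- → run E
t=7: L0/L1/L2 = ECG/AB/- → run E
t=8: L0/L1/L2 = ECG/AB/- → run E
t=9: L0/L1/L2 = CG/AB/- → run C
t=10: L0/L1/L2 = CG/AB/- → run C
t=11: L0/L1/L2 = CG/AB/- → run C
t=12: L0/L1/L2 = G/ABC/- → run G
t=13: L0/L1/L2 = G/ABC/- → run G
t=14: L0/L1/L2 = G/ABC/- → run G
t=15: L0/L1/L2 = -/ABC/- → run A
t=16: L0/L1/L2 = -/BC/- → run B
t=17: L0/L1/L2 = -/BC/- → run B
t=18: L0/L1/L2 = -/BC/- → run B
t=19: L0/L1/L2 = -/C/- → run C
t=20: L0/L1/L2 = -/C/- → run C
t=21: L0/L1/L2 = -/C/- → run C
t=22: (idle)
t=23: (idle)
t=24: (idle)
t=25: (idle)
t=26: (idle)
t=27: (idle)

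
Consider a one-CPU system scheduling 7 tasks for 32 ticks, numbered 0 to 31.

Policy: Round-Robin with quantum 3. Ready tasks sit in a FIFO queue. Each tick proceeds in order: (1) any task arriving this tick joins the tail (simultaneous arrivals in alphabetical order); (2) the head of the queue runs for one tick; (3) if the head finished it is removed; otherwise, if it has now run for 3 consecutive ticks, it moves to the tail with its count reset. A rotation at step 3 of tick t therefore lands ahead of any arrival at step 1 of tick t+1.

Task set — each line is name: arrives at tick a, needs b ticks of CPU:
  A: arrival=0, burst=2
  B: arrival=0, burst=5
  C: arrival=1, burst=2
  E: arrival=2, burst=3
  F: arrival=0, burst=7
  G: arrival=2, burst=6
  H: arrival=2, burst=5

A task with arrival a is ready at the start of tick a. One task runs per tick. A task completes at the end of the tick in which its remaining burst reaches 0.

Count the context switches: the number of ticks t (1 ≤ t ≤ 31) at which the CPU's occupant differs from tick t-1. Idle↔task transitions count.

context switches = 12

t=0: queue=[A,B,F] q_used=0 → run A
t=1: queue=[A,B,F,C] q_used=1 → run A
t=2: queue=[B,F,C,E,G,H] q_used=0 → run B
t=3: queue=[B,F,C,E,G,H] q_used=1 → run B
t=4: queue=[B,F,C,E,G,H] q_used=2 → run B
t=5: queue=[F,C,E,G,H,B] q_used=0 → run F
t=6: queue=[F,C,E,G,H,B] q_used=1 → run F
t=7: queue=[F,C,E,G,H,B] q_used=2 → run F
t=8: queue=[C,E,G,H,B,F] q_used=0 → run C
t=9: queue=[C,E,G,H,B,F] q_used=1 → run C
t=10: queue=[E,G,H,B,F] q_used=0 → run E
t=11: queue=[E,G,H,B,F] q_used=1 → run E
t=12: queue=[E,G,H,B,F] q_used=2 → run E
t=13: queue=[G,H,B,F] q_used=0 → run G
t=14: queue=[G,H,B,F] q_used=1 → run G
t=15: queue=[G,H,B,F] q_used=2 → run G
t=16: queue=[H,B,F,G] q_used=0 → run H
t=17: queue=[H,B,F,G] q_used=1 → run H
t=18: queue=[H,B,F,G] q_used=2 → run H
t=19: queue=[B,F,G,H] q_used=0 → run B
t=20: queue=[B,F,G,H] q_used=1 → run B
t=21: queue=[F,G,H] q_used=0 → run F
t=22: queue=[F,G,H] q_used=1 → run F
t=23: queue=[F,G,H] q_used=2 → run F
t=24: queue=[G,H,F] q_used=0 → run G
t=25: queue=[G,H,F] q_used=1 → run G
t=26: queue=[G,H,F] q_used=2 → run G
t=27: queue=[H,F] q_used=0 → run H
t=28: queue=[H,F] q_used=1 → run H
t=29: queue=[F] q_used=0 → run F
t=30: (idle)
t=31: (idle)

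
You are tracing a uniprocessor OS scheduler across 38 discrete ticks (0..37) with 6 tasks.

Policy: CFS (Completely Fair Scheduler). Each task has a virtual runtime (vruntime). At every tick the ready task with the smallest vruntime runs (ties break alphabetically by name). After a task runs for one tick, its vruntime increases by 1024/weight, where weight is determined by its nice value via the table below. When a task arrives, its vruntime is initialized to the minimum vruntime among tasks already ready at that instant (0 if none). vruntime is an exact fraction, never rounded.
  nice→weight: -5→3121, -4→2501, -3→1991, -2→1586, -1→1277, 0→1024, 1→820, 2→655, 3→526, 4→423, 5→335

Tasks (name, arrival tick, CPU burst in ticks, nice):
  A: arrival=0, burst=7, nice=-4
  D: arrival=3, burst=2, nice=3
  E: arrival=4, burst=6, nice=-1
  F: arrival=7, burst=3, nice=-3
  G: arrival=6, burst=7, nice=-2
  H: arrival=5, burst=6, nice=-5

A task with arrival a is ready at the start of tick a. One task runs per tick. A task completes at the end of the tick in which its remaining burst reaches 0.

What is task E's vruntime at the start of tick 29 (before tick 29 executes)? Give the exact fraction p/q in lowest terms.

vruntime(E, start of tick 29) = 16728064/3193777

t=0: vr[A=0] → run A
t=1: vr[A=1024/2501] → run A
t=2: vr[A=2048/2501] → run A
t=3: vr[A=3072/2501 D=3072/2501] → run A
t=4: vr[A=4096/2501 D=3072/2501 E=3072/2501] → run D
t=5: vr[A=4096/2501 D=2088448/657763 E=3072/2501 H=3072/2501] → run E
t=6: vr[A=4096/2501 D=2088448/657763 E=6483968/3193777 G=3072/2501 H=3072/2501] → run G
t=7: vr[A=4096/2501 D=2088448/657763 E=6483968/3193777 F=3072/2501 G=60928/32513 H=3072/2501] → run F
t=8: vr[A=4096/2501 D=2088448/657763 E=6483968/3193777 F=8677376/4979491 G=60928/32513 H=3072/2501] → run H
t=9: vr[A=4096/2501 D=2088448/657763 E=6483968/3193777 F=8677376/4979491 G=60928/32513 H=12148736/7805621] → run H
t=10: vr[A=4096/2501 D=2088448/657763 E=6483968/3193777 F=8677376/4979491 G=60928/32513 H=14709760/7805621] → run A
t=11: vr[A=5120/2501 D=2088448/657763 E=6483968/3193777 F=8677376/4979491 G=60928/32513 H=14709760/7805621] → run F
t=12: vr[A=5120/2501 D=2088448/657763 E=6483968/3193777 F=11238400/4979491 G=60928/32513 H=14709760/7805621] → run G
t=13: vr[A=5120/2501 D=2088448/657763 E=6483968/3193777 F=11238400/4979491 G=81920/32513 H=14709760/7805621] → run H
t=14: vr[A=5120/2501 D=2088448/657763 E=6483968/3193777 F=11238400/4979491 G=81920/32513 H=17270784/7805621] → run E
t=15: vr[A=5120/2501 D=2088448/657763 E=9044992/3193777 F=11238400/4979491 G=81920/32513 H=17270784/7805621] → run A
t=16: vr[A=6144/2501 D=2088448/657763 E=9044992/3193777 F=11238400/4979491 G=81920/32513 H=17270784/7805621] → run H
t=17: vr[A=6144/2501 D=2088448/657763 E=9044992/3193777 F=11238400/4979491 G=81920/32513 H=19831808/7805621] → run F
t=18: vr[A=6144/2501 D=2088448/657763 E=9044992/3193777 G=81920/32513 H=19831808/7805621] → run A
t=19: vr[D=2088448/657763 E=9044992/3193777 G=81920/32513 H=19831808/7805621] → run G
t=20: vr[D=2088448/657763 E=9044992/3193777 G=102912/32513 H=19831808/7805621] → run H
t=21: vr[D=2088448/657763 E=9044992/3193777 G=102912/32513 H=22392832/7805621] → run E
t=22: vr[D=2088448/657763 E=11606016/3193777 G=102912/32513 H=22392832/7805621] → run H
t=23: vr[D=2088448/657763 E=11606016/3193777 G=102912/32513] → run G
t=24: vr[D=2088448/657763 E=11606016/3193777 G=123904/32513] → run D
t=25: vr[E=11606016/3193777 G=123904/32513] → run E
t=26: vr[E=14167040/3193777 G=123904/32513] → run G
t=27: vr[E=14167040/3193777 G=144896/32513] → run E
t=28: vr[E=16728064/3193777 G=144896/32513] → run G
t=29: vr[E=16728064/3193777 G=165888/32513] → run G
t=30: vr[E=16728064/3193777] → run E
t=31: (idle)
t=32: (idle)
t=33: (idle)
t=34: (idle)
t=35: (idle)
t=36: (idle)
t=37: (idle)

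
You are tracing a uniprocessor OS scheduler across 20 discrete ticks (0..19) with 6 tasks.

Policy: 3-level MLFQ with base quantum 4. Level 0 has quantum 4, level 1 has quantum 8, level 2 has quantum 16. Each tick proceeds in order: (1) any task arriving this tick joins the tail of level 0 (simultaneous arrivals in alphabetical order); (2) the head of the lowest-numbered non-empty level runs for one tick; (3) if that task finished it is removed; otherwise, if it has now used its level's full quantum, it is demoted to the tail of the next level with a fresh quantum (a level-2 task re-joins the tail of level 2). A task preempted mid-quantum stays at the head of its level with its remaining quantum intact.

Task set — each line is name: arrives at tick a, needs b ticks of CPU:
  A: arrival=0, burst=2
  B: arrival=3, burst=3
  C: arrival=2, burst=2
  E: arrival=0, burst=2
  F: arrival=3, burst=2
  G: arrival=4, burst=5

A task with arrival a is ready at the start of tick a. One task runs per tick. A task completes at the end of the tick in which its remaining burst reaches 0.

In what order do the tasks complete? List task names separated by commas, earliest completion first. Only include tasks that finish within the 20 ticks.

t=0: L0/L1/L2 = AE/-/- → run A
t=1: L0/L1/L2 = AE/-/- → run A
t=2: L0/L1/L2 = EC/-/- → run E
t=3: L0/L1/L2 = ECBF/-/- → run E
t=4: L0/L1/L2 = CBFG/-/- → run C
t=5: L0/L1/L2 = CBFG/-/- → run C
t=6: L0/L1/L2 = BFG/-/- → run B
t=7: L0/L1/L2 = BFG/-/- → run B
t=8: L0/L1/L2 = BFG/-/- → run B
t=9: L0/L1/L2 = FG/-/- → run F
t=10: L0/L1/L2 = FG/-/- → run F
t=11: L0/L1/L2 = G/-/- → run G
t=12: L0/L1/L2 = G/-/- → run G
t=13: L0/L1/L2 = G/-/- → run G
t=14: L0/L1/L2 = G/-/- → run G
t=15: L0/L1/L2 = -/G/- → run G
t=16: (idle)
t=17: (idle)
t=18: (idle)
t=19: (idle)

completion order = A, E, C, B, F, G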